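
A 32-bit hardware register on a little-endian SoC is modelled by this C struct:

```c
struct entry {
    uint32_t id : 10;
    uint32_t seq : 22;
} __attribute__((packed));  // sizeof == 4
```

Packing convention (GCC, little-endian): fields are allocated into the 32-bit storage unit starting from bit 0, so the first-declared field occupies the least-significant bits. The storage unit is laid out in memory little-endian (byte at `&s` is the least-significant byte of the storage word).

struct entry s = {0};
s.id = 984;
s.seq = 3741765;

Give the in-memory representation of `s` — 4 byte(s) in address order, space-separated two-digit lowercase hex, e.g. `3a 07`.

d8 17 61 e4

id:10 = 984 → 0x3d8 << 0 → word 0x000003d8
seq:22 = 3741765 → 0x391845 << 10 → word 0xe46117d8
word = 0xe46117d8 → little-endian bytes:
  [0]=0xd8  [1]=0x17  [2]=0x61  [3]=0xe4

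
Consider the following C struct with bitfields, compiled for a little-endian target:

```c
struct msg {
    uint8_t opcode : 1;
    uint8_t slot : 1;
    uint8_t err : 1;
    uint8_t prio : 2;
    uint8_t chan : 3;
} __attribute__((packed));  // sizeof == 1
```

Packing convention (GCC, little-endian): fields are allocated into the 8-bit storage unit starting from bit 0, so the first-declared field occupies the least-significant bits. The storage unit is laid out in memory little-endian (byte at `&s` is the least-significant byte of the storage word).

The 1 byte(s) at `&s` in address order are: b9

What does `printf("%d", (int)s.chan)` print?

[0]=0xb9 (little-endian) → word 0xb9
opcode:1 @ bit 0 → (0xb9>>0)&0x1 = 0x1
slot:1 @ bit 1 → (0xb9>>1)&0x1 = 0x0
err:1 @ bit 2 → (0xb9>>2)&0x1 = 0x0
prio:2 @ bit 3 → (0xb9>>3)&0x3 = 0x3
chan:3 @ bit 5 → (0xb9>>5)&0x7 = 0x5  ←

5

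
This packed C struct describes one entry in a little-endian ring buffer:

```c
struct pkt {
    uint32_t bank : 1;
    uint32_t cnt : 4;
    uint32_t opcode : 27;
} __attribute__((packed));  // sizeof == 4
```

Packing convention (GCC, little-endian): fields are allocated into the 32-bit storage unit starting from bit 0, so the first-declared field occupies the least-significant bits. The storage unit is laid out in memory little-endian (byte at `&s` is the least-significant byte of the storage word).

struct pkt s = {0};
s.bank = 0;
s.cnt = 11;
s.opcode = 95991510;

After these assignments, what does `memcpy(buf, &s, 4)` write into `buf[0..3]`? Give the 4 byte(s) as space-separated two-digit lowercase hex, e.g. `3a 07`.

d6 da 16 b7

[0+:1] bank=0 & 0x1 = 0x0; word=0x00000000
[1+:4] cnt=11 & 0xf = 0xb; word=0x00000016
[5+:27] opcode=95991510 & 0x7ffffff = 0x5b8b6d6; word=0xb716dad6
word = 0xb716dad6 → little-endian bytes:
  [0]=0xd6  [1]=0xda  [2]=0x16  [3]=0xb7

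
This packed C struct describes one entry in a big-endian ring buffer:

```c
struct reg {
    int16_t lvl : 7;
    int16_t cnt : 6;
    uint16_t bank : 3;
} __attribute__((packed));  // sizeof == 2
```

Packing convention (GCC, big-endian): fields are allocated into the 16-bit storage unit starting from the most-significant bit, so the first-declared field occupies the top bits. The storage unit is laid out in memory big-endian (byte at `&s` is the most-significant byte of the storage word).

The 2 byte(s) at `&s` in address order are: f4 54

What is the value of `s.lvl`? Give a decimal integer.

[0]=0xf4 [1]=0x54 (big-endian) → word 0xf454
lvl:7 @ bit 9 → (0xf454>>9)&0x7f = 0x7a  ←
cnt:6 @ bit 3 → (0xf454>>3)&0x3f = 0xa
bank:3 @ bit 0 → (0xf454>>0)&0x7 = 0x4
lvl signed 7b, MSB=1: 122 - 128 = -6

-6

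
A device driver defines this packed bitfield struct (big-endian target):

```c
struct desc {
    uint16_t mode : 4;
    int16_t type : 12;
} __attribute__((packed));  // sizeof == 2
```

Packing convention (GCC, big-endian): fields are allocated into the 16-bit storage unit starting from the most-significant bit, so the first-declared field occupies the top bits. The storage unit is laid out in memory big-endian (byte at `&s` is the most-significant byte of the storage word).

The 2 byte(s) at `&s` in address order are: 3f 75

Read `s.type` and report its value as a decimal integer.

-139

[0]=0x3f [1]=0x75 (big-endian) → word 0x3f75
mode:4 @ bit 12 → (0x3f75>>12)&0xf = 0x3
type:12 @ bit 0 → (0x3f75>>0)&0xfff = 0xf75  ←
type signed 12b, MSB=1: 3957 - 4096 = -139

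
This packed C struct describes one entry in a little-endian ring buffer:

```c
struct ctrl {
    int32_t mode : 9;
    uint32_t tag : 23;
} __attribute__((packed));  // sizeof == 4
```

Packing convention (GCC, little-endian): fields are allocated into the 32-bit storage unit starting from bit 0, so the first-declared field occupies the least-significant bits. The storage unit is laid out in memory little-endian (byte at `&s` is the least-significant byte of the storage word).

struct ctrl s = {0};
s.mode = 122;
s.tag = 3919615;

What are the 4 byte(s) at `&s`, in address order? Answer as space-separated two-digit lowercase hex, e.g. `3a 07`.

7a fe 9d 77

mode:9 = 122 → 0x7a << 0 → word 0x0000007a
tag:23 = 3919615 → 0x3bceff << 9 → word 0x779dfe7a
word = 0x779dfe7a → little-endian bytes:
  [0]=0x7a  [1]=0xfe  [2]=0x9d  [3]=0x77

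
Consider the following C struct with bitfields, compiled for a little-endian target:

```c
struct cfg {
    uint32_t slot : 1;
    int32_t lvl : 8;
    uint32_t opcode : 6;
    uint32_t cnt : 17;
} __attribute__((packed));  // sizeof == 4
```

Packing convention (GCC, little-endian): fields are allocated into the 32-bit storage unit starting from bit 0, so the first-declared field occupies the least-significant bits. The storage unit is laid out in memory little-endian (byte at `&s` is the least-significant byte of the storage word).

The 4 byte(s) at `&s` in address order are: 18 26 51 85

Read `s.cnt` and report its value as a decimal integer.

68258

[0]=0x18 [1]=0x26 [2]=0x51 [3]=0x85 (little-endian) → word 0x85512618
slot:1 @ bit 0 → (0x85512618>>0)&0x1 = 0x0
lvl:8 @ bit 1 → (0x85512618>>1)&0xff = 0xc
opcode:6 @ bit 9 → (0x85512618>>9)&0x3f = 0x13
cnt:17 @ bit 15 → (0x85512618>>15)&0x1ffff = 0x10aa2  ←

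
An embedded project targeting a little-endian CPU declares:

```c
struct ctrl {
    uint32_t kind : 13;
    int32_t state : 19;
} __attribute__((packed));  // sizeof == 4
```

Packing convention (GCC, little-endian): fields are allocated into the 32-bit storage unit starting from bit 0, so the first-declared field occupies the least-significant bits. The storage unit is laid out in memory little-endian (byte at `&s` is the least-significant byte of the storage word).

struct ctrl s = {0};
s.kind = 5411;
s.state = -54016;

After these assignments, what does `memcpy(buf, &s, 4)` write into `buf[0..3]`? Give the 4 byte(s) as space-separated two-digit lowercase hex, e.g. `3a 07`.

23 15 a0 e5

[0+:13] kind=5411 & 0x1fff = 0x1523; word=0x00001523
[13+:19] state=-54016 & 0x7ffff = 0x72d00; word=0xe5a01523
word = 0xe5a01523 → little-endian bytes:
  [0]=0x23  [1]=0x15  [2]=0xa0  [3]=0xe5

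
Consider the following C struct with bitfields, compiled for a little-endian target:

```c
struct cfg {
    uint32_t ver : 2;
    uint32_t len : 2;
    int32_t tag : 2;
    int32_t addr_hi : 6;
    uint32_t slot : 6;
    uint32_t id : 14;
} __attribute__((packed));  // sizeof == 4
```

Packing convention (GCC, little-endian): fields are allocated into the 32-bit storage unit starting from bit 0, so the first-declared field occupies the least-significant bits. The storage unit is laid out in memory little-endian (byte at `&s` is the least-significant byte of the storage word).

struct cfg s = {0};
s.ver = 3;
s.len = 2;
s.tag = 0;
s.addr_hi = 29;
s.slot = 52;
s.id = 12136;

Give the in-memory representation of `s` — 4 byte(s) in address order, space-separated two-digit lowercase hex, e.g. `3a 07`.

[0+:2] ver=3 & 0x3 = 0x3; word=0x00000003
[2+:2] len=2 & 0x3 = 0x2; word=0x0000000b
[4+:2] tag=0 & 0x3 = 0x0; word=0x0000000b
[6+:6] addr_hi=29 & 0x3f = 0x1d; word=0x0000074b
[12+:6] slot=52 & 0x3f = 0x34; word=0x0003474b
[18+:14] id=12136 & 0x3fff = 0x2f68; word=0xbda3474b
word = 0xbda3474b → little-endian bytes:
  [0]=0x4b  [1]=0x47  [2]=0xa3  [3]=0xbd

4b 47 a3 bd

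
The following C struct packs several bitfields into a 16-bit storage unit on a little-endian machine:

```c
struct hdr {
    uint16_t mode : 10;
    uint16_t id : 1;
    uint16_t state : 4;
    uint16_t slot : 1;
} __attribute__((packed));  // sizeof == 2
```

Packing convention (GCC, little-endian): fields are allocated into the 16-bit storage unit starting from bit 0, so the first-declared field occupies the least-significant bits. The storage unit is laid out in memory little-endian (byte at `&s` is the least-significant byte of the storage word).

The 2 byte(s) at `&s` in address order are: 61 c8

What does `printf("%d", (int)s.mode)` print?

97

[0]=0x61 [1]=0xc8 (little-endian) → word 0xc861
mode [0+:10] = (word>>0) & 0x3ff = 97  ←
id [10+:1] = (word>>10) & 0x1 = 0
state [11+:4] = (word>>11) & 0xf = 9
slot [15+:1] = (word>>15) & 0x1 = 1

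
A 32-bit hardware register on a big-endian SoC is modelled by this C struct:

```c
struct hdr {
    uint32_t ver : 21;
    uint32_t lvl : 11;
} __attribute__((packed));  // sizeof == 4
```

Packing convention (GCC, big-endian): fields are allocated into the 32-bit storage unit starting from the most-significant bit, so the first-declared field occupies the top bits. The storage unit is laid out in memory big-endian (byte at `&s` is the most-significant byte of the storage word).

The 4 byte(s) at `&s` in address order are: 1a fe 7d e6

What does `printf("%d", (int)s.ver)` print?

[0]=0x1a [1]=0xfe [2]=0x7d [3]=0xe6 (big-endian) → word 0x1afe7de6
ver:21 @ bit 11 → (0x1afe7de6>>11)&0x1fffff = 0x35fcf  ←
lvl:11 @ bit 0 → (0x1afe7de6>>0)&0x7ff = 0x5e6

221135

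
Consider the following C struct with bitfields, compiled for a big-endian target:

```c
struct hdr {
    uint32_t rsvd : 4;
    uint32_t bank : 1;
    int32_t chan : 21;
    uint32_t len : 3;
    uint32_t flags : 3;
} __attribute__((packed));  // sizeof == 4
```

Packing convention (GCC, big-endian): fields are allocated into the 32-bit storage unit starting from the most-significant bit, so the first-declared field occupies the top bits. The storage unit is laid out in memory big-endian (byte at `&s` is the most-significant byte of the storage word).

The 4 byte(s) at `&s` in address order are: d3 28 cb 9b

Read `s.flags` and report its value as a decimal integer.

3

[0]=0xd3 [1]=0x28 [2]=0xcb [3]=0x9b (big-endian) → word 0xd328cb9b
rsvd [28+:4] = (word>>28) & 0xf = 13
bank [27+:1] = (word>>27) & 0x1 = 0
chan [6+:21] = (word>>6) & 0x1fffff = 828206
len [3+:3] = (word>>3) & 0x7 = 3
flags [0+:3] = (word>>0) & 0x7 = 3  ←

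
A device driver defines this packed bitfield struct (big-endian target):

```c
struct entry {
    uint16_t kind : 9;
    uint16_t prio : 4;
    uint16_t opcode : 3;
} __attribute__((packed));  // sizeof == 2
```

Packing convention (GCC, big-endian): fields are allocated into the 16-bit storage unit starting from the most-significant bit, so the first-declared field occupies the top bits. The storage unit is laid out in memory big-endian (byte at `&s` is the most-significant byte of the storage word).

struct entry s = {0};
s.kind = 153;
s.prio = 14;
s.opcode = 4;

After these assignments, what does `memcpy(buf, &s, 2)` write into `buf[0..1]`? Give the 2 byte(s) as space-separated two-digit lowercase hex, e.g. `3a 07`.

kind:9 = 153 → 0x99 << 7 → word 0x4c80
prio:4 = 14 → 0xe << 3 → word 0x4cf0
opcode:3 = 4 → 0x4 << 0 → word 0x4cf4
word = 0x4cf4 → big-endian bytes:
  [0]=0x4c  [1]=0xf4

4c f4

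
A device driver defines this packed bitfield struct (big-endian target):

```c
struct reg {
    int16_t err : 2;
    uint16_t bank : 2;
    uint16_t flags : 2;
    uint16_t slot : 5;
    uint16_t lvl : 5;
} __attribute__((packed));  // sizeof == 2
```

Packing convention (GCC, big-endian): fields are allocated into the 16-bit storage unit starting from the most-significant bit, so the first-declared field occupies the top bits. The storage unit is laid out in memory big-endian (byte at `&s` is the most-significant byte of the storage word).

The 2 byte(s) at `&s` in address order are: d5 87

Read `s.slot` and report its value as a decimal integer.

12

[0]=0xd5 [1]=0x87 (big-endian) → word 0xd587
err [14+:2] = (word>>14) & 0x3 = 3
bank [12+:2] = (word>>12) & 0x3 = 1
flags [10+:2] = (word>>10) & 0x3 = 1
slot [5+:5] = (word>>5) & 0x1f = 12  ←
lvl [0+:5] = (word>>0) & 0x1f = 7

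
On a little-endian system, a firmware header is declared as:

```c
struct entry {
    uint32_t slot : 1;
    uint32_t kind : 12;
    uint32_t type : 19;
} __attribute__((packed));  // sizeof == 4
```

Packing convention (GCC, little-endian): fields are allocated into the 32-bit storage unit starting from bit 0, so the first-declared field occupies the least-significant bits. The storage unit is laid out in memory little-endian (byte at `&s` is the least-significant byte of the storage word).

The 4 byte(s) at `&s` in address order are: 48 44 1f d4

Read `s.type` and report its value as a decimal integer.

[0]=0x48 [1]=0x44 [2]=0x1f [3]=0xd4 (little-endian) → word 0xd41f4448
slot [0+:1] = (word>>0) & 0x1 = 0
kind [1+:12] = (word>>1) & 0xfff = 548
type [13+:19] = (word>>13) & 0x7ffff = 434426  ←

434426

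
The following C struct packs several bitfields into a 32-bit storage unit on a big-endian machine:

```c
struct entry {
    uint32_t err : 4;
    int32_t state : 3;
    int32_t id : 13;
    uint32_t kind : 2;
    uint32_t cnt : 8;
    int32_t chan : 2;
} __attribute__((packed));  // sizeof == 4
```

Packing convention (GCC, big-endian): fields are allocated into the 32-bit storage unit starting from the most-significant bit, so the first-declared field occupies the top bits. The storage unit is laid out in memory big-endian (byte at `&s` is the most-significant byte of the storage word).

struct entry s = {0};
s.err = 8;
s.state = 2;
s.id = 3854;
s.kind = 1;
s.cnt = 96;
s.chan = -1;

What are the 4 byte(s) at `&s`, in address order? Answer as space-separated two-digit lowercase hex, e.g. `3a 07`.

err (4b) val=8 bits=0x8 at bit 28: 0x80000000
state (3b) val=2 bits=0x2 at bit 25: 0x84000000
id (13b) val=3854 bits=0xf0e at bit 12: 0x84f0e000
kind (2b) val=1 bits=0x1 at bit 10: 0x84f0e400
cnt (8b) val=96 bits=0x60 at bit 2: 0x84f0e580
chan (2b) val=-1 bits=0x3 at bit 0: 0x84f0e583
word = 0x84f0e583 → big-endian bytes:
  [0]=0x84  [1]=0xf0  [2]=0xe5  [3]=0x83

84 f0 e5 83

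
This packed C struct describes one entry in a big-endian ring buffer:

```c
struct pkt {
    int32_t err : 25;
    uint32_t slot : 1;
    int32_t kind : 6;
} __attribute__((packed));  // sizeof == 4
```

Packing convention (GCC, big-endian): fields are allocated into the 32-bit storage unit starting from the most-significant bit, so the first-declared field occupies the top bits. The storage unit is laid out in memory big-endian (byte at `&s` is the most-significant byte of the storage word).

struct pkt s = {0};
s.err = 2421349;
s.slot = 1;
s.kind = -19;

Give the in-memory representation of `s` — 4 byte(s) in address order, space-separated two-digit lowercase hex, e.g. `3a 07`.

12 79 32 ed

err:25 = 2421349 → 0x24f265 << 7 → word 0x12793280
slot:1 = 1 → 0x1 << 6 → word 0x127932c0
kind:6 = -19 → 0x2d << 0 → word 0x127932ed
word = 0x127932ed → big-endian bytes:
  [0]=0x12  [1]=0x79  [2]=0x32  [3]=0xed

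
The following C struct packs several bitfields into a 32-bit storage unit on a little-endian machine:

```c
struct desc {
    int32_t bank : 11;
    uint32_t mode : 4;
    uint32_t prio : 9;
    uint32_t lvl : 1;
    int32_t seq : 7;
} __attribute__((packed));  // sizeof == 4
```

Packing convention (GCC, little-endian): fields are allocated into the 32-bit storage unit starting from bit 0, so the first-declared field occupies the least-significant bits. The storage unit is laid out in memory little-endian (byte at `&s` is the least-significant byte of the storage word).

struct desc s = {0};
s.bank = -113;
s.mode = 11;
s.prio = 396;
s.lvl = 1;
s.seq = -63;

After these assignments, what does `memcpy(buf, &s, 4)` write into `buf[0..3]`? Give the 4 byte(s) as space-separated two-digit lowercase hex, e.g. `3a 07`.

bank (11b) val=-113 bits=0x78f at bit 0: 0x0000078f
mode (4b) val=11 bits=0xb at bit 11: 0x00005f8f
prio (9b) val=396 bits=0x18c at bit 15: 0x00c65f8f
lvl (1b) val=1 bits=0x1 at bit 24: 0x01c65f8f
seq (7b) val=-63 bits=0x41 at bit 25: 0x83c65f8f
word = 0x83c65f8f → little-endian bytes:
  [0]=0x8f  [1]=0x5f  [2]=0xc6  [3]=0x83

8f 5f c6 83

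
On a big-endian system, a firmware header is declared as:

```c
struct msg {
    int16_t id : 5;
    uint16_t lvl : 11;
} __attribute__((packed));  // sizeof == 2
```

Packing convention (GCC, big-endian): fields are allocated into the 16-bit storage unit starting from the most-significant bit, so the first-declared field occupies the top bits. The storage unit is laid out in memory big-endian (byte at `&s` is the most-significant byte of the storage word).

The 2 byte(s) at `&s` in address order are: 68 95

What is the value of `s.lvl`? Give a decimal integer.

149

[0]=0x68 [1]=0x95 (big-endian) → word 0x6895
id [11+:5] = (word>>11) & 0x1f = 13
lvl [0+:11] = (word>>0) & 0x7ff = 149  ←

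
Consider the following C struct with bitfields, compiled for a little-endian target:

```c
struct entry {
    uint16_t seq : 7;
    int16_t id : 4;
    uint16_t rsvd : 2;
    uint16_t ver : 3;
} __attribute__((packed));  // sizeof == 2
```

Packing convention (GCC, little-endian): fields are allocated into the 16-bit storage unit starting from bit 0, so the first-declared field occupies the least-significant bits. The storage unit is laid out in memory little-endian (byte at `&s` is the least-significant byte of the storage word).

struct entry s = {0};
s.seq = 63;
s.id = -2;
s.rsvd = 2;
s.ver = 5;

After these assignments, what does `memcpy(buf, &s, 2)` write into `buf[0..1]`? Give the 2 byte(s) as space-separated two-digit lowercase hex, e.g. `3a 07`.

[0+:7] seq=63 & 0x7f = 0x3f; word=0x003f
[7+:4] id=-2 & 0xf = 0xe; word=0x073f
[11+:2] rsvd=2 & 0x3 = 0x2; word=0x173f
[13+:3] ver=5 & 0x7 = 0x5; word=0xb73f
word = 0xb73f → little-endian bytes:
  [0]=0x3f  [1]=0xb7

3f b7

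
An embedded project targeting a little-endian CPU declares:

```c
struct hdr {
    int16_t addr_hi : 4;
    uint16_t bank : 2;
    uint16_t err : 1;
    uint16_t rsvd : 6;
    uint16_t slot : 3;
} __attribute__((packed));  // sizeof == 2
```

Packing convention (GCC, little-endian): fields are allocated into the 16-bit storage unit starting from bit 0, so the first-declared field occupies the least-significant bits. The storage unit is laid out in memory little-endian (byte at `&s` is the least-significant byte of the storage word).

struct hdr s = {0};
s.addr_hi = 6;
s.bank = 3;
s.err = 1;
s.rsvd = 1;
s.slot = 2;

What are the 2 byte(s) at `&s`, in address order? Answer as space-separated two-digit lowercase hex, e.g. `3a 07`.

addr_hi:4 = 6 → 0x6 << 0 → word 0x0006
bank:2 = 3 → 0x3 << 4 → word 0x0036
err:1 = 1 → 0x1 << 6 → word 0x0076
rsvd:6 = 1 → 0x1 << 7 → word 0x00f6
slot:3 = 2 → 0x2 << 13 → word 0x40f6
word = 0x40f6 → little-endian bytes:
  [0]=0xf6  [1]=0x40

f6 40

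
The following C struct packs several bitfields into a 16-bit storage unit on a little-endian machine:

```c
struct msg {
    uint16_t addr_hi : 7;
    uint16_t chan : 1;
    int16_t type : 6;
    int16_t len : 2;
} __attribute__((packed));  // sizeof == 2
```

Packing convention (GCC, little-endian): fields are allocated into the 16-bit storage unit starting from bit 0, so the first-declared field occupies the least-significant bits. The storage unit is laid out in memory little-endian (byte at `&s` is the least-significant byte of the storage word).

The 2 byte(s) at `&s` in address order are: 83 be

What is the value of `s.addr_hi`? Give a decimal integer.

3

[0]=0x83 [1]=0xbe (little-endian) → word 0xbe83
addr_hi [0+:7] = (word>>0) & 0x7f = 3  ←
chan [7+:1] = (word>>7) & 0x1 = 1
type [8+:6] = (word>>8) & 0x3f = 62
len [14+:2] = (word>>14) & 0x3 = 2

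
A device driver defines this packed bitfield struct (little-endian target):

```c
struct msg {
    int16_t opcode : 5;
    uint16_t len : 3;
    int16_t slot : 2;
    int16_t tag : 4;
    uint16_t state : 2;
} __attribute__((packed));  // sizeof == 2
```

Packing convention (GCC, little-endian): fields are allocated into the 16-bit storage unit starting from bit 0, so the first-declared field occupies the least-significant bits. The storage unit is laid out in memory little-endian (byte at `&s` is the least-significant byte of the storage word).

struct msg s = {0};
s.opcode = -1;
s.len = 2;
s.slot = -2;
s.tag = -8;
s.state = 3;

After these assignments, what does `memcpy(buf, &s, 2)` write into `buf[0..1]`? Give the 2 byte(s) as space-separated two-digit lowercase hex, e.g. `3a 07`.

5f e2

opcode (5b) val=-1 bits=0x1f at bit 0: 0x001f
len (3b) val=2 bits=0x2 at bit 5: 0x005f
slot (2b) val=-2 bits=0x2 at bit 8: 0x025f
tag (4b) val=-8 bits=0x8 at bit 10: 0x225f
state (2b) val=3 bits=0x3 at bit 14: 0xe25f
word = 0xe25f → little-endian bytes:
  [0]=0x5f  [1]=0xe2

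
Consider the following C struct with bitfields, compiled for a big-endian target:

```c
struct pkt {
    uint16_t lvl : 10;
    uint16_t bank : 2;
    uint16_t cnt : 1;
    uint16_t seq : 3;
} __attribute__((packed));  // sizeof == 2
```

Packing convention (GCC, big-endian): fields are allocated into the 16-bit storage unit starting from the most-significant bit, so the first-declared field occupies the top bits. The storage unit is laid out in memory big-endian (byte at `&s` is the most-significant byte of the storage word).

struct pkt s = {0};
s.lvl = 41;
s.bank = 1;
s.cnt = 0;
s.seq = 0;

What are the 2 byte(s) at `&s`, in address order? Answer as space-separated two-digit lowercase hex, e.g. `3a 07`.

0a 50

lvl (10b) val=41 bits=0x29 at bit 6: 0x0a40
bank (2b) val=1 bits=0x1 at bit 4: 0x0a50
cnt (1b) val=0 bits=0x0 at bit 3: 0x0a50
seq (3b) val=0 bits=0x0 at bit 0: 0x0a50
word = 0x0a50 → big-endian bytes:
  [0]=0x0a  [1]=0x50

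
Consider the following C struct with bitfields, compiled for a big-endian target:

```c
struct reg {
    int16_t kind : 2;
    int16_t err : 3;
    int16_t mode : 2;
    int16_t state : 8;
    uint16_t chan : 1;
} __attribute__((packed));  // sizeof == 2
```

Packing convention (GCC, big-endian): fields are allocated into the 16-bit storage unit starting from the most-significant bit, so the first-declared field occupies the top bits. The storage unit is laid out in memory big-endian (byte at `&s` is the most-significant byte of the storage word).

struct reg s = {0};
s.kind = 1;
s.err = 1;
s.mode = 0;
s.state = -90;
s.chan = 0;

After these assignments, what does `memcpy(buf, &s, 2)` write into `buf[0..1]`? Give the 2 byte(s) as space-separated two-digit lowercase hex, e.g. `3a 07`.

kind:2 = 1 → 0x1 << 14 → word 0x4000
err:3 = 1 → 0x1 << 11 → word 0x4800
mode:2 = 0 → 0x0 << 9 → word 0x4800
state:8 = -90 → 0xa6 << 1 → word 0x494c
chan:1 = 0 → 0x0 << 0 → word 0x494c
word = 0x494c → big-endian bytes:
  [0]=0x49  [1]=0x4c

49 4c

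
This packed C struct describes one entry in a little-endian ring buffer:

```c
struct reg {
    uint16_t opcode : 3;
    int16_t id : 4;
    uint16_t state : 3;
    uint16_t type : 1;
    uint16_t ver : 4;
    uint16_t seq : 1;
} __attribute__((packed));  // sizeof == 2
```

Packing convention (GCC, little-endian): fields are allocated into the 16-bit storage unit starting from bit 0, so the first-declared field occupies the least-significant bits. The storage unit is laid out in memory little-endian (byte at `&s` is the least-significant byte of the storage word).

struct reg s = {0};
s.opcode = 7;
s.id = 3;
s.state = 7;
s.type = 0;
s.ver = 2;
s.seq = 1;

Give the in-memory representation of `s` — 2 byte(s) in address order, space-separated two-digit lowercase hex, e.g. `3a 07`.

9f 93

opcode (3b) val=7 bits=0x7 at bit 0: 0x0007
id (4b) val=3 bits=0x3 at bit 3: 0x001f
state (3b) val=7 bits=0x7 at bit 7: 0x039f
type (1b) val=0 bits=0x0 at bit 10: 0x039f
ver (4b) val=2 bits=0x2 at bit 11: 0x139f
seq (1b) val=1 bits=0x1 at bit 15: 0x939f
word = 0x939f → little-endian bytes:
  [0]=0x9f  [1]=0x93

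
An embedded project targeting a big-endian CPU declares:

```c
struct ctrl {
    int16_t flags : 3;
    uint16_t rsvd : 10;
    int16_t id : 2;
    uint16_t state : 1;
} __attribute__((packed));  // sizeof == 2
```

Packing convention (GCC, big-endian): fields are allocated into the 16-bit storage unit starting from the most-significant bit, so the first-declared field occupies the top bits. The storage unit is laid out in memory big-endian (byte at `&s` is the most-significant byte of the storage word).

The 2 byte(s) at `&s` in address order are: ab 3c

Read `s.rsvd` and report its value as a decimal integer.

359

[0]=0xab [1]=0x3c (big-endian) → word 0xab3c
flags [13+:3] = (word>>13) & 0x7 = 5
rsvd [3+:10] = (word>>3) & 0x3ff = 359  ←
id [1+:2] = (word>>1) & 0x3 = 2
state [0+:1] = (word>>0) & 0x1 = 0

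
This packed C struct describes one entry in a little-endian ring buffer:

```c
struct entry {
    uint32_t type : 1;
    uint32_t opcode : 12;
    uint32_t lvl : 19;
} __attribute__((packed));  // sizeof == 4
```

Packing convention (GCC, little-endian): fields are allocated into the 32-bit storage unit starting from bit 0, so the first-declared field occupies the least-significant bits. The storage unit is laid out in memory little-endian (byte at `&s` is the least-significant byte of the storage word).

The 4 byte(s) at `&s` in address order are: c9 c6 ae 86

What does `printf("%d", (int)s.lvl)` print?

275830

[0]=0xc9 [1]=0xc6 [2]=0xae [3]=0x86 (little-endian) → word 0x86aec6c9
type [0+:1] = (word>>0) & 0x1 = 1
opcode [1+:12] = (word>>1) & 0xfff = 868
lvl [13+:19] = (word>>13) & 0x7ffff = 275830  ←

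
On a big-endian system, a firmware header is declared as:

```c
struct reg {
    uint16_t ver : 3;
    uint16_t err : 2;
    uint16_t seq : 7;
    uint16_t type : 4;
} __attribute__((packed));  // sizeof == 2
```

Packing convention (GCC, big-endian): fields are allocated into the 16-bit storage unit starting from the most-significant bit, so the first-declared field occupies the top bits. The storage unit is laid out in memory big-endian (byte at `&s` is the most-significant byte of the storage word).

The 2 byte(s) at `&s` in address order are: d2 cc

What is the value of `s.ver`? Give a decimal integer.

[0]=0xd2 [1]=0xcc (big-endian) → word 0xd2cc
ver [13+:3] = (word>>13) & 0x7 = 6  ←
err [11+:2] = (word>>11) & 0x3 = 2
seq [4+:7] = (word>>4) & 0x7f = 44
type [0+:4] = (word>>0) & 0xf = 12

6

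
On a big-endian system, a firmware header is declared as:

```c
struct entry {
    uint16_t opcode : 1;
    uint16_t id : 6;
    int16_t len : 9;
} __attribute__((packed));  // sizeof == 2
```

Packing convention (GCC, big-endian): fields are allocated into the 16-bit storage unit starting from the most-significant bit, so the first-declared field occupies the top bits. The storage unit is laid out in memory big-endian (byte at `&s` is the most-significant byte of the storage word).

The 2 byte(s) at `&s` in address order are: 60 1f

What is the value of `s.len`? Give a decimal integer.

31

[0]=0x60 [1]=0x1f (big-endian) → word 0x601f
opcode:1 @ bit 15 → (0x601f>>15)&0x1 = 0x0
id:6 @ bit 9 → (0x601f>>9)&0x3f = 0x30
len:9 @ bit 0 → (0x601f>>0)&0x1ff = 0x1f  ←
len signed 9b, MSB=0: value = 31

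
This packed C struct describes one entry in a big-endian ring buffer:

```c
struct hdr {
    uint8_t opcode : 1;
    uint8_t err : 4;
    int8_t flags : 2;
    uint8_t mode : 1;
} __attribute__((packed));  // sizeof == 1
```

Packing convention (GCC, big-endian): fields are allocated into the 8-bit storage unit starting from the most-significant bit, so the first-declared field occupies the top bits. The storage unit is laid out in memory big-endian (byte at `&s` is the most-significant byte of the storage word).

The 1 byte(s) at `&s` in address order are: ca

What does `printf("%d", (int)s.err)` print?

[0]=0xca (big-endian) → word 0xca
opcode:1 @ bit 7 → (0xca>>7)&0x1 = 0x1
err:4 @ bit 3 → (0xca>>3)&0xf = 0x9  ←
flags:2 @ bit 1 → (0xca>>1)&0x3 = 0x1
mode:1 @ bit 0 → (0xca>>0)&0x1 = 0x0

9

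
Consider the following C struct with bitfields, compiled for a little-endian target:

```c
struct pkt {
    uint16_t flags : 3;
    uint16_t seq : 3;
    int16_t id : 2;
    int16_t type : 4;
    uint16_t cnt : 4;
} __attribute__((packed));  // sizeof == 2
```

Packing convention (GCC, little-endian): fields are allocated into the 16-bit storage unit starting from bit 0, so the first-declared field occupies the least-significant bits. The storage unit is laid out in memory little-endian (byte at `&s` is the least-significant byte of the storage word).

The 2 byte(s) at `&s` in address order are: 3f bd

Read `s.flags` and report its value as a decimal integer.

[0]=0x3f [1]=0xbd (little-endian) → word 0xbd3f
flags:3 @ bit 0 → (0xbd3f>>0)&0x7 = 0x7  ←
seq:3 @ bit 3 → (0xbd3f>>3)&0x7 = 0x7
id:2 @ bit 6 → (0xbd3f>>6)&0x3 = 0x0
type:4 @ bit 8 → (0xbd3f>>8)&0xf = 0xd
cnt:4 @ bit 12 → (0xbd3f>>12)&0xf = 0xb

7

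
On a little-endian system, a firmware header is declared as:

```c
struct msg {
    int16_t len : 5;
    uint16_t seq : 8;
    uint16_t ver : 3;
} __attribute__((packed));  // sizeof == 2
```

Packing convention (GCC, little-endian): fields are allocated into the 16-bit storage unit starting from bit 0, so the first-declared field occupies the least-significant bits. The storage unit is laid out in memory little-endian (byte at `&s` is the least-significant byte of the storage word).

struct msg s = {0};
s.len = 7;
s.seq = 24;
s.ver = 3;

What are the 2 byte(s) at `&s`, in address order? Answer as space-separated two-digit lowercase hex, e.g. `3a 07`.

07 63

len:5 = 7 → 0x7 << 0 → word 0x0007
seq:8 = 24 → 0x18 << 5 → word 0x0307
ver:3 = 3 → 0x3 << 13 → word 0x6307
word = 0x6307 → little-endian bytes:
  [0]=0x07  [1]=0x63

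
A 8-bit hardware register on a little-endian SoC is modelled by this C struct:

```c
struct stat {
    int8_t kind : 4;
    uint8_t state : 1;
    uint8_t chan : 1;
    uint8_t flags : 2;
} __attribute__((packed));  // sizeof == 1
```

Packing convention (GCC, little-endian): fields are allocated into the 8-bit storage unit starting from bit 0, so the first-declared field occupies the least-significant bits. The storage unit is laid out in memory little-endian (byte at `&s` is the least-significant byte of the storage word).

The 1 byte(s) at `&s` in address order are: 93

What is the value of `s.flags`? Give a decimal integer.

2

[0]=0x93 (little-endian) → word 0x93
kind:4 @ bit 0 → (0x93>>0)&0xf = 0x3
state:1 @ bit 4 → (0x93>>4)&0x1 = 0x1
chan:1 @ bit 5 → (0x93>>5)&0x1 = 0x0
flags:2 @ bit 6 → (0x93>>6)&0x3 = 0x2  ←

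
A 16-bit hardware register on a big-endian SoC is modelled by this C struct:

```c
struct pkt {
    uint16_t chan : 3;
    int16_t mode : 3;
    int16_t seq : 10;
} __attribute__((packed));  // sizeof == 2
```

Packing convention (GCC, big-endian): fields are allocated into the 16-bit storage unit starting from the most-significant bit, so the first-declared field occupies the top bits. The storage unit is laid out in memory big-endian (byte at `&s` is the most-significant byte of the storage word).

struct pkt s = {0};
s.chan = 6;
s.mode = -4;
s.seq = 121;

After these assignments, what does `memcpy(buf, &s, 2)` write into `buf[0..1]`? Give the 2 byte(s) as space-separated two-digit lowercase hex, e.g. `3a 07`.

d0 79

chan (3b) val=6 bits=0x6 at bit 13: 0xc000
mode (3b) val=-4 bits=0x4 at bit 10: 0xd000
seq (10b) val=121 bits=0x79 at bit 0: 0xd079
word = 0xd079 → big-endian bytes:
  [0]=0xd0  [1]=0x79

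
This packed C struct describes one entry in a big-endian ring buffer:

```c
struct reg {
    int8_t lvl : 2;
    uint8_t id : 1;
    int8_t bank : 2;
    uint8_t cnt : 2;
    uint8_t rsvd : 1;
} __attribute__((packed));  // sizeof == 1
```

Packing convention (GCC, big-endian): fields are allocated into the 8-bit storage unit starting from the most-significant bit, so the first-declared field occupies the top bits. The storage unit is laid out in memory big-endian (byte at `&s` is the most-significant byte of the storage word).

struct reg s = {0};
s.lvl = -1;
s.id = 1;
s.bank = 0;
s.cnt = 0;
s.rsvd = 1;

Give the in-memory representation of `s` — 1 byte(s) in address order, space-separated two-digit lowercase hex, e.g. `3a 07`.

e1

[6+:2] lvl=-1 & 0x3 = 0x3; word=0xc0
[5+:1] id=1 & 0x1 = 0x1; word=0xe0
[3+:2] bank=0 & 0x3 = 0x0; word=0xe0
[1+:2] cnt=0 & 0x3 = 0x0; word=0xe0
[0+:1] rsvd=1 & 0x1 = 0x1; word=0xe1
word = 0xe1 → big-endian bytes:
  [0]=0xe1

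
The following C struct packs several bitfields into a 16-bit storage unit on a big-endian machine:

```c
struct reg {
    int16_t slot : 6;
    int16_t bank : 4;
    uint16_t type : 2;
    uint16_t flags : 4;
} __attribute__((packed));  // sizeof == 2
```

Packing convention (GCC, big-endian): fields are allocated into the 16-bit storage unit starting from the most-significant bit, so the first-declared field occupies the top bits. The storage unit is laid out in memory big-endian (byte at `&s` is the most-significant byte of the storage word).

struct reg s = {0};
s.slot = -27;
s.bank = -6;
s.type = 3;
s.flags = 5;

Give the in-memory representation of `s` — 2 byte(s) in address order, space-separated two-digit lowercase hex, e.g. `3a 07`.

96 b5

[10+:6] slot=-27 & 0x3f = 0x25; word=0x9400
[6+:4] bank=-6 & 0xf = 0xa; word=0x9680
[4+:2] type=3 & 0x3 = 0x3; word=0x96b0
[0+:4] flags=5 & 0xf = 0x5; word=0x96b5
word = 0x96b5 → big-endian bytes:
  [0]=0x96  [1]=0xb5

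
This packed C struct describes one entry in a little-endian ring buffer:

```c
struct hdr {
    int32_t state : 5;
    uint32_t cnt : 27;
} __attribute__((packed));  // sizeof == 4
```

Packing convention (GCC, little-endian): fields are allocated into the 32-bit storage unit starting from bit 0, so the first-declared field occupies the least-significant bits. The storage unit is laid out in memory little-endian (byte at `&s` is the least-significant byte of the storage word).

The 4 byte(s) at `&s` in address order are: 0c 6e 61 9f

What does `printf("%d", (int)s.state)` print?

[0]=0x0c [1]=0x6e [2]=0x61 [3]=0x9f (little-endian) → word 0x9f616e0c
state [0+:5] = (word>>0) & 0x1f = 12  ←
cnt [5+:27] = (word>>5) & 0x7ffffff = 83561328
state signed 5b, MSB=0: value = 12

12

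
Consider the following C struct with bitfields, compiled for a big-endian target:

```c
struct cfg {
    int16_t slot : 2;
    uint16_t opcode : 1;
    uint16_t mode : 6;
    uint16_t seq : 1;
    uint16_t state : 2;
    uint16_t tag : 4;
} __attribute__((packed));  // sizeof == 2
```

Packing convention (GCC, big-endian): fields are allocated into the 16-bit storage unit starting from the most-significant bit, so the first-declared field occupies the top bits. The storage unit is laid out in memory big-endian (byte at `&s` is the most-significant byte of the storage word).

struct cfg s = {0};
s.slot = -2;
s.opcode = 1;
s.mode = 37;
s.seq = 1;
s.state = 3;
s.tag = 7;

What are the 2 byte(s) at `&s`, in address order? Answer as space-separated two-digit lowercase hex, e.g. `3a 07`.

[14+:2] slot=-2 & 0x3 = 0x2; word=0x8000
[13+:1] opcode=1 & 0x1 = 0x1; word=0xa000
[7+:6] mode=37 & 0x3f = 0x25; word=0xb280
[6+:1] seq=1 & 0x1 = 0x1; word=0xb2c0
[4+:2] state=3 & 0x3 = 0x3; word=0xb2f0
[0+:4] tag=7 & 0xf = 0x7; word=0xb2f7
word = 0xb2f7 → big-endian bytes:
  [0]=0xb2  [1]=0xf7

b2 f7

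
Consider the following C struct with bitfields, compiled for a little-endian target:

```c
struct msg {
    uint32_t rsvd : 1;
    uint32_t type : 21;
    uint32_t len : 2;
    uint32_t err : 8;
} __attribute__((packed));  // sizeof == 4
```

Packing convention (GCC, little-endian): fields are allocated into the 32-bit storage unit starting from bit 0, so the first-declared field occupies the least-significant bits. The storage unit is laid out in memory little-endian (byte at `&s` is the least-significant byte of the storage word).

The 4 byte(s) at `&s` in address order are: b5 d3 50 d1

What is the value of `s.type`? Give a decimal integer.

[0]=0xb5 [1]=0xd3 [2]=0x50 [3]=0xd1 (little-endian) → word 0xd150d3b5
rsvd:1 @ bit 0 → (0xd150d3b5>>0)&0x1 = 0x1
type:21 @ bit 1 → (0xd150d3b5>>1)&0x1fffff = 0x869da  ←
len:2 @ bit 22 → (0xd150d3b5>>22)&0x3 = 0x1
err:8 @ bit 24 → (0xd150d3b5>>24)&0xff = 0xd1

551386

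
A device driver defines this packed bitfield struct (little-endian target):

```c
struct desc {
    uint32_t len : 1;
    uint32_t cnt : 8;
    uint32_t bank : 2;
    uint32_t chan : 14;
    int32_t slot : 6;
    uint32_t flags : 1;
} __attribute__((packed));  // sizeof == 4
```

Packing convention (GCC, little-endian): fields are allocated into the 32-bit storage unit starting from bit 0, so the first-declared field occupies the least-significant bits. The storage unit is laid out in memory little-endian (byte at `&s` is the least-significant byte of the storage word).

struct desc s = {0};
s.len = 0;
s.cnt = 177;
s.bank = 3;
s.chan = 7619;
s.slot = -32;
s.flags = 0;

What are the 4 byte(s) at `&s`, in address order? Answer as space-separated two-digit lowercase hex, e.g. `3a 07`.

62 1f ee 40

len:1 = 0 → 0x0 << 0 → word 0x00000000
cnt:8 = 177 → 0xb1 << 1 → word 0x00000162
bank:2 = 3 → 0x3 << 9 → word 0x00000762
chan:14 = 7619 → 0x1dc3 << 11 → word 0x00ee1f62
slot:6 = -32 → 0x20 << 25 → word 0x40ee1f62
flags:1 = 0 → 0x0 << 31 → word 0x40ee1f62
word = 0x40ee1f62 → little-endian bytes:
  [0]=0x62  [1]=0x1f  [2]=0xee  [3]=0x40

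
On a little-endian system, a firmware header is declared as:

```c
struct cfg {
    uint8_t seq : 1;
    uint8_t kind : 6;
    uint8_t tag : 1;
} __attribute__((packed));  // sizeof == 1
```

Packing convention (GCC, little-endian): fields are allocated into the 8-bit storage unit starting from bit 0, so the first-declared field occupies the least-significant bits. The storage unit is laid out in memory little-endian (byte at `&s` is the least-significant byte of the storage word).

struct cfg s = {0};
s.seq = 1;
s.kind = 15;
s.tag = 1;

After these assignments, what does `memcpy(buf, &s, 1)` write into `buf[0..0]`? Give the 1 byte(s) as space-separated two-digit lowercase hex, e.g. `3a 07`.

9f

[0+:1] seq=1 & 0x1 = 0x1; word=0x01
[1+:6] kind=15 & 0x3f = 0xf; word=0x1f
[7+:1] tag=1 & 0x1 = 0x1; word=0x9f
word = 0x9f → little-endian bytes:
  [0]=0x9f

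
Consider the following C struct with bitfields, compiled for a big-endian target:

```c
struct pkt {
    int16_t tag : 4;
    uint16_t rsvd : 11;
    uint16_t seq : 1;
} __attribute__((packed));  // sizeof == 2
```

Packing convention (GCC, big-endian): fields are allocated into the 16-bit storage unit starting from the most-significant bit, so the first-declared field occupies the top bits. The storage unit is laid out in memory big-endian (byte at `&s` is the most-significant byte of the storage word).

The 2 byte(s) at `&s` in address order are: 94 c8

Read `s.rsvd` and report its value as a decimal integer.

612

[0]=0x94 [1]=0xc8 (big-endian) → word 0x94c8
tag:4 @ bit 12 → (0x94c8>>12)&0xf = 0x9
rsvd:11 @ bit 1 → (0x94c8>>1)&0x7ff = 0x264  ←
seq:1 @ bit 0 → (0x94c8>>0)&0x1 = 0x0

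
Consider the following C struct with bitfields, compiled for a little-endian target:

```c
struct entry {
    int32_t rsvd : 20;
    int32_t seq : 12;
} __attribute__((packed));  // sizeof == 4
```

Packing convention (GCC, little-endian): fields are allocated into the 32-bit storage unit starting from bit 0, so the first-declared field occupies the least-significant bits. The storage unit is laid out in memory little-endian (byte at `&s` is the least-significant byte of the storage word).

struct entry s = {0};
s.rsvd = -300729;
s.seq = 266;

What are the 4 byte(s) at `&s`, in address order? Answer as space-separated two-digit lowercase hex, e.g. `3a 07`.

47 69 ab 10

rsvd:20 = -300729 → 0xb6947 << 0 → word 0x000b6947
seq:12 = 266 → 0x10a << 20 → word 0x10ab6947
word = 0x10ab6947 → little-endian bytes:
  [0]=0x47  [1]=0x69  [2]=0xab  [3]=0x10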